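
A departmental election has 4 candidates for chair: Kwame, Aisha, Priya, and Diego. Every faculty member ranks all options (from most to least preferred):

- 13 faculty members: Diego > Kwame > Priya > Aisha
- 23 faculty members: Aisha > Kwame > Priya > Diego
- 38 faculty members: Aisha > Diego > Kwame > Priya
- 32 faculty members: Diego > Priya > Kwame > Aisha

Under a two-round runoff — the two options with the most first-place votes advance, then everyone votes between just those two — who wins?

Round 1 first-place votes: Kwame 0, Aisha 61, Priya 0, Diego 45.
Aisha and Diego advance.
Runoff: Aisha is preferred to Diego by 61 voters; Diego by 45.
Aisha wins the runoff.

Aisha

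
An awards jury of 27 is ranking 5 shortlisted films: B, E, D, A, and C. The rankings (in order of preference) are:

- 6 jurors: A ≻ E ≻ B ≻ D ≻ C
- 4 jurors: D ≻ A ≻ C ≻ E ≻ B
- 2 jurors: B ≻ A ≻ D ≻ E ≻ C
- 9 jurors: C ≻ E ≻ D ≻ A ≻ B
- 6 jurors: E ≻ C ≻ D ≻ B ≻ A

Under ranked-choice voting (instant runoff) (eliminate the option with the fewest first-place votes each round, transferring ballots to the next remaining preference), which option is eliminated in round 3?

Round 1: B 2, E 6, D 4, A 6, C 9. Eliminate B.
Round 2: E 6, D 4, A 8, C 9. Eliminate D.
Round 3: E 6, A 12, C 9. Eliminate E.

E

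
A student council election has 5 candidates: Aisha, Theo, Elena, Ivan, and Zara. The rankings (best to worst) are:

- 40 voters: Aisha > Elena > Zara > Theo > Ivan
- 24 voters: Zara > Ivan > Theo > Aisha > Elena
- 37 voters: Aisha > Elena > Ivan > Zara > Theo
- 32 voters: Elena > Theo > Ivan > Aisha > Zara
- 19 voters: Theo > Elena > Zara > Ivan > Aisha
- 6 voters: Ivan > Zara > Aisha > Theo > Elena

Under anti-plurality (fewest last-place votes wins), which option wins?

Last-place votes: Aisha 19, Theo 37, Elena 30, Ivan 40, Zara 32.
Aisha is ranked last by the fewest voters, so Aisha wins.

Aisha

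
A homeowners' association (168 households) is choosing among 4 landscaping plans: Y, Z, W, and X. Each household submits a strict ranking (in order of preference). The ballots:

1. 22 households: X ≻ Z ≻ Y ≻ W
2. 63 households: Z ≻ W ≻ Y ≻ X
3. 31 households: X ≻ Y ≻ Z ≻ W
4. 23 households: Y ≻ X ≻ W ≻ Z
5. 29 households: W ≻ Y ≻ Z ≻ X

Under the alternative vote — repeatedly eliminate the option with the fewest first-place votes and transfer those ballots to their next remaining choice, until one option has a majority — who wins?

Z

Round 1: Y 23, Z 63, W 29, X 53. Eliminate Y.
Round 2: Z 63, W 29, X 76. Eliminate W.
Round 3: Z 92, X 76. Z has a majority.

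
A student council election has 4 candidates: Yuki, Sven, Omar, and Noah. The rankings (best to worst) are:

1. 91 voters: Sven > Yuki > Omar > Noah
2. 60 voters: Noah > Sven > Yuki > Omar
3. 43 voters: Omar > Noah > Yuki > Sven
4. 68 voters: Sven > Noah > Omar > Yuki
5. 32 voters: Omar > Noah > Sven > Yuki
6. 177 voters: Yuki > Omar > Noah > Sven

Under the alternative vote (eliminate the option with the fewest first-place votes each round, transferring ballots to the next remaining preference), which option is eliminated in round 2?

Omar

Round 1: Yuki 177, Sven 159, Omar 75, Noah 60. Eliminate Noah.
Round 2: Yuki 177, Sven 219, Omar 75. Eliminate Omar.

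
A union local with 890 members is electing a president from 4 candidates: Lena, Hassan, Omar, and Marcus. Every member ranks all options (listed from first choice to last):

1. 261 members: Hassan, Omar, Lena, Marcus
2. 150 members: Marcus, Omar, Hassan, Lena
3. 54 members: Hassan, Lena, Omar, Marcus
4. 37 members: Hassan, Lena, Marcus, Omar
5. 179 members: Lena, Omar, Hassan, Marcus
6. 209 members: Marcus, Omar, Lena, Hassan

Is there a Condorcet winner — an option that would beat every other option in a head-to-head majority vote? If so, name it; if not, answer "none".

Omar

Omar vs Lena: 620–270 for Omar.
Omar vs Hassan: 538–352 for Omar.
Omar vs Marcus: 494–396 for Omar.
Omar beats every other option head-to-head.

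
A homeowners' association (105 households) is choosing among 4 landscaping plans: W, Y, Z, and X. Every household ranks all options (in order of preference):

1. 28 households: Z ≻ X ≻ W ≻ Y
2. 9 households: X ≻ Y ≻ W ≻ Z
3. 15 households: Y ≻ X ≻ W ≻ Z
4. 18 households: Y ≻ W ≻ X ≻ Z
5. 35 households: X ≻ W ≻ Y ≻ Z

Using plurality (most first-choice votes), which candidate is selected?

First-place votes: W 0, Y 33, Z 28, X 44.
X has the most first-place votes.

X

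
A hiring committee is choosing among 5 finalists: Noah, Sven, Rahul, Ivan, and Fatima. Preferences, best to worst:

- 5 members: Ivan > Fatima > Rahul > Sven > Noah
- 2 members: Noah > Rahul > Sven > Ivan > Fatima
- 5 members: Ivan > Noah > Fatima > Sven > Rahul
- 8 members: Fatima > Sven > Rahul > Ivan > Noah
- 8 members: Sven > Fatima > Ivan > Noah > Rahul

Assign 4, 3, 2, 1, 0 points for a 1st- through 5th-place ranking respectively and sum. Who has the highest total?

Noah: 5·0 + 2·4 + 5·3 + 8·0 + 8·1 = 31
Sven: 5·1 + 2·2 + 5·1 + 8·3 + 8·4 = 70
Rahul: 5·2 + 2·3 + 5·0 + 8·2 + 8·0 = 32
Ivan: 5·4 + 2·1 + 5·4 + 8·1 + 8·2 = 66
Fatima: 5·3 + 2·0 + 5·2 + 8·4 + 8·3 = 81
Fatima has the highest Borda score (81).

Fatima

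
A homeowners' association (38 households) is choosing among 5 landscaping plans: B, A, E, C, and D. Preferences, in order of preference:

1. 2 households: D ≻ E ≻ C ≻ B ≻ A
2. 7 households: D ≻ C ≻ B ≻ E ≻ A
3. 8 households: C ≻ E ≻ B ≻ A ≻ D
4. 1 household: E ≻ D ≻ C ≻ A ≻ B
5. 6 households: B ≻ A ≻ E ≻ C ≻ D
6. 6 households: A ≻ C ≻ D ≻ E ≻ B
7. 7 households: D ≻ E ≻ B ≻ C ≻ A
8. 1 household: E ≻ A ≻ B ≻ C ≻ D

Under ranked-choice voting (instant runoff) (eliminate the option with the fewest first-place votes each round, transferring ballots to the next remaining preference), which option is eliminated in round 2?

B

Round 1: B 6, A 6, E 2, C 8, D 16. Eliminate E.
Round 2: B 6, A 7, C 8, D 17. Eliminate B.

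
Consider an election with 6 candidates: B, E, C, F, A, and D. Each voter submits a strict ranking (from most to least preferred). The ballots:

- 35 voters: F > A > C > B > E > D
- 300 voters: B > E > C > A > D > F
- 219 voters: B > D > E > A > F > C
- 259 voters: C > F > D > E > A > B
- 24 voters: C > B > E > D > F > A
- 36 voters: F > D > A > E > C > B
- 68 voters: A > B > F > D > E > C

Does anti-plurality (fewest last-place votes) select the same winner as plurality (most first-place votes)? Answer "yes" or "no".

no

Anti-plurality — last-place votes: B 295, E 0, C 287, F 300, A 24, D 35. Winner: E.
Plurality — first-place votes: B 519, E 0, C 283, F 71, A 68, D 0. Winner: B.
The two methods disagree.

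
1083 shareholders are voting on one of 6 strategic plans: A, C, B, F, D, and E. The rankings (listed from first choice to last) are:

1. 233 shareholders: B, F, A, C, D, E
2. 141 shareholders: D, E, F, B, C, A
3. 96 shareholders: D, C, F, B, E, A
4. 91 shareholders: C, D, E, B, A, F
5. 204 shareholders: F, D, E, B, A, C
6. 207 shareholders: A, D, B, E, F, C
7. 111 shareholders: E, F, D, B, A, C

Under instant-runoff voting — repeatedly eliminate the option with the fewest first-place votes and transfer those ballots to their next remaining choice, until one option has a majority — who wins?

Round 1: A 207, C 91, B 233, F 204, D 237, E 111. Eliminate C.
Round 2: A 207, B 233, F 204, D 328, E 111. Eliminate E.
Round 3: A 207, B 233, F 315, D 328. Eliminate A.
Round 4: B 233, F 315, D 535. Eliminate B.
Round 5: F 548, D 535. F has a majority.

F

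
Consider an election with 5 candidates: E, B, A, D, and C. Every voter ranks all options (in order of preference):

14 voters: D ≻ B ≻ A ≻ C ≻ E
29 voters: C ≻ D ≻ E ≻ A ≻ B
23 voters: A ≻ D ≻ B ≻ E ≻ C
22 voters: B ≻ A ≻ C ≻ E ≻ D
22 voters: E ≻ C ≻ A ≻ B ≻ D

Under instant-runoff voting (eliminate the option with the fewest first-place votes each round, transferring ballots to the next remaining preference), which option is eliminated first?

Round 1: E 22, B 22, A 23, D 14, C 29. Eliminate D.

D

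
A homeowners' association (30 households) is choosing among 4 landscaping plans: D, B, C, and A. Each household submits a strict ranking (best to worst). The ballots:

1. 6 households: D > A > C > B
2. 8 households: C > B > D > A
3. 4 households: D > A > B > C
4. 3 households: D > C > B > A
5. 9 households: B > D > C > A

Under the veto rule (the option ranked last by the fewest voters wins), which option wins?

D

Last-place votes: D 0, B 6, C 4, A 20.
D is ranked last by the fewest voters, so D wins.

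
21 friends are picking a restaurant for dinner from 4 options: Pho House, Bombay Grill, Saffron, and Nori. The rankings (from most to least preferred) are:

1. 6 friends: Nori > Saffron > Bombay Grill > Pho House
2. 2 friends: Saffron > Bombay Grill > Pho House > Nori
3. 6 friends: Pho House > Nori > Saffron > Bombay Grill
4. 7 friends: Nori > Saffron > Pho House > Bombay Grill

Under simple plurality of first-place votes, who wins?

Nori

First-place votes: Pho House 6, Bombay Grill 0, Saffron 2, Nori 13.
Nori has the most first-place votes.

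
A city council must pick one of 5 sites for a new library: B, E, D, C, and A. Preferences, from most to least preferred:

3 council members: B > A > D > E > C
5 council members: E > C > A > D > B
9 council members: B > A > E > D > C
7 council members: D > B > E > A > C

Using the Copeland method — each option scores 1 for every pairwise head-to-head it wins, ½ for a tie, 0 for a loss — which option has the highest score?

B: beats E, C, and A; ties D → score 3.5.
E: beats D and C; ties A; loses to B → score 2.5.
D: beats C; ties B; loses to E and A → score 1.5.
C: loses to B, E, D, and A → score 0.
A: beats D and C; ties E; loses to B → score 2.5.
B has the best pairwise record.

B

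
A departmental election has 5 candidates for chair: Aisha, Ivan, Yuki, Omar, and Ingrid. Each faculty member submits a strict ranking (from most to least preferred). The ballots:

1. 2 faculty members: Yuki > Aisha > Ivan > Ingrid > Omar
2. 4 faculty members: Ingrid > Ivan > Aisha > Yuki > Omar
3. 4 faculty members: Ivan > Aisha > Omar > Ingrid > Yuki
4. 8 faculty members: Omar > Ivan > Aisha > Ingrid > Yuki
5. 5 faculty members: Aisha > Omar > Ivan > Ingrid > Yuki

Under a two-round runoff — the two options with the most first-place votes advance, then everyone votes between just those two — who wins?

Round 1 first-place votes: Aisha 5, Ivan 4, Yuki 2, Omar 8, Ingrid 4.
Omar and Aisha advance.
Runoff: Omar is preferred to Aisha by 8 voters; Aisha by 15.
Aisha wins the runoff.

Aisha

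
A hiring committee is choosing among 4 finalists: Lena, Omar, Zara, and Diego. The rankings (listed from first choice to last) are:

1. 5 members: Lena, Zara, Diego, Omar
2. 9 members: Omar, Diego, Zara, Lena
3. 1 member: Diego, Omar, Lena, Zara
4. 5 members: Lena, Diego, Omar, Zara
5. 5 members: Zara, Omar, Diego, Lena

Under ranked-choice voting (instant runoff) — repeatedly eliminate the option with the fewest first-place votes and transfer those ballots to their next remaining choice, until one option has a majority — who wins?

Omar

Round 1: Lena 10, Omar 9, Zara 5, Diego 1. Eliminate Diego.
Round 2: Lena 10, Omar 10, Zara 5. Eliminate Zara.
Round 3: Lena 10, Omar 15. Omar has a majority.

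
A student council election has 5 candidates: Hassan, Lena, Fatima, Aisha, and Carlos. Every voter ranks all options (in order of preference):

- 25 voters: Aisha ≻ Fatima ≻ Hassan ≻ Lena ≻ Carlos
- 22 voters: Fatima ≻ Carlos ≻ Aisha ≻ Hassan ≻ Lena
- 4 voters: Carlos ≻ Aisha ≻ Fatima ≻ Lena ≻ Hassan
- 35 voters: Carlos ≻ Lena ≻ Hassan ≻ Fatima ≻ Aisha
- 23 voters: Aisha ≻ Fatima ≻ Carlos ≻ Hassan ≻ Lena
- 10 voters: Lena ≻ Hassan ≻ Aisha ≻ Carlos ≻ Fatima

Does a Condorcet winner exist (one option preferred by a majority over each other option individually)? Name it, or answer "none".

Checking pairwise contests:
Fatima beats Hassan 74–45.
Hassan beats Lena 70–49.
Aisha beats Fatima 62–57.
Carlos beats Aisha 61–58.
Fatima beats Carlos 70–49.
Every option loses at least one head-to-head, so there is no Condorcet winner.

none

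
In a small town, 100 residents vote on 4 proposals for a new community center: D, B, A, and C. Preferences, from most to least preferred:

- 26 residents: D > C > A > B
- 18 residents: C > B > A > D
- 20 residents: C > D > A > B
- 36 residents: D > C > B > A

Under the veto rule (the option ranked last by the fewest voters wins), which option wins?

C

Last-place votes: D 18, B 46, A 36, C 0.
C is ranked last by the fewest voters, so C wins.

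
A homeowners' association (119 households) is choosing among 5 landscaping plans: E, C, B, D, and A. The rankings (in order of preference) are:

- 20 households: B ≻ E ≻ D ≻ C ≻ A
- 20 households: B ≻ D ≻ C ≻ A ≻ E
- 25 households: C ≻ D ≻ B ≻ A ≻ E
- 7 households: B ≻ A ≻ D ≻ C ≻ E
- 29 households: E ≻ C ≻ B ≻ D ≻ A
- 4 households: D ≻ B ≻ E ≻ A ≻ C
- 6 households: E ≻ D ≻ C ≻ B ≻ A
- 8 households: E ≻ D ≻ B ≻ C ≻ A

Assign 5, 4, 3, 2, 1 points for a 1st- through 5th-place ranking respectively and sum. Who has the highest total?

B

E: 20·4 + 20·1 + 25·1 + 7·1 + 29·5 + 4·3 + 6·5 + 8·5 = 359
C: 20·2 + 20·3 + 25·5 + 7·2 + 29·4 + 4·1 + 6·3 + 8·2 = 393
B: 20·5 + 20·5 + 25·3 + 7·5 + 29·3 + 4·4 + 6·2 + 8·3 = 449
D: 20·3 + 20·4 + 25·4 + 7·3 + 29·2 + 4·5 + 6·4 + 8·4 = 395
A: 20·1 + 20·2 + 25·2 + 7·4 + 29·1 + 4·2 + 6·1 + 8·1 = 189
B has the highest Borda score (449).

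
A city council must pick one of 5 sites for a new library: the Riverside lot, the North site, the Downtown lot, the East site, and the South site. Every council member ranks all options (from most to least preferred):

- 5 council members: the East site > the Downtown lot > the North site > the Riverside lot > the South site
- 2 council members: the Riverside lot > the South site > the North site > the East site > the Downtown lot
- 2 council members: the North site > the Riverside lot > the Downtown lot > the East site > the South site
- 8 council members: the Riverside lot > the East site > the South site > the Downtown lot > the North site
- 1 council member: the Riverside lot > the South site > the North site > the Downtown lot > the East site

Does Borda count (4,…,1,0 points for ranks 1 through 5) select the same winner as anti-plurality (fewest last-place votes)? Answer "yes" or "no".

yes

Borda — scores: the Riverside lot 55, the North site 24, the Downtown lot 28, the East site 48, the South site 25. Winner: the Riverside lot.
Anti-plurality — last-place votes: the Riverside lot 0, the North site 8, the Downtown lot 2, the East site 1, the South site 7. Winner: the Riverside lot.
The two methods agree.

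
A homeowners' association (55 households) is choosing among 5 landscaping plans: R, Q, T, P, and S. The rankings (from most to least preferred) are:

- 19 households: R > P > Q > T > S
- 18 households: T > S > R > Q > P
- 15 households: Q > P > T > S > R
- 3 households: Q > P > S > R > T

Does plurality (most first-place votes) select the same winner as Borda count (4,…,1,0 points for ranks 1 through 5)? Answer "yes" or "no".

no

Plurality — first-place votes: R 19, Q 18, T 18, P 0, S 0. Winner: R.
Borda — scores: R 115, Q 128, T 121, P 111, S 75. Winner: Q.
The two methods disagree.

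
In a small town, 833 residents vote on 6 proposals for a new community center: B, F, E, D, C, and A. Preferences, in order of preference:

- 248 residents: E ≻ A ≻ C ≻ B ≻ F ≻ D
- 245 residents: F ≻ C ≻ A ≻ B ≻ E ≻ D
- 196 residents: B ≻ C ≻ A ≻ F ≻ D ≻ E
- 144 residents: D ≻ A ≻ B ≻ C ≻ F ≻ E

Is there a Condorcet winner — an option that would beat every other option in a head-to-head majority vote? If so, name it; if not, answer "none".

C vs B: 493–340 for C.
C vs F: 588–245 for C.
C vs E: 585–248 for C.
C vs D: 689–144 for C.
C vs A: 441–392 for C.
C beats every other option head-to-head.

C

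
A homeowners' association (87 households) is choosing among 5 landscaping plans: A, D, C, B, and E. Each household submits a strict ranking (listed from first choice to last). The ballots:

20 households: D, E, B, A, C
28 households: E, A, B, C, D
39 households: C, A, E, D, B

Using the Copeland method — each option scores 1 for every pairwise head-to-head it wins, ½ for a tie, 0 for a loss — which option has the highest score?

A: beats D, C, and B; loses to E → score 3.
D: beats B; loses to A, C, and E → score 1.
C: beats D; loses to A, B, and E → score 1.
B: beats C; loses to A, D, and E → score 1.
E: beats A, D, C, and B → score 4.
E has the best pairwise record.

E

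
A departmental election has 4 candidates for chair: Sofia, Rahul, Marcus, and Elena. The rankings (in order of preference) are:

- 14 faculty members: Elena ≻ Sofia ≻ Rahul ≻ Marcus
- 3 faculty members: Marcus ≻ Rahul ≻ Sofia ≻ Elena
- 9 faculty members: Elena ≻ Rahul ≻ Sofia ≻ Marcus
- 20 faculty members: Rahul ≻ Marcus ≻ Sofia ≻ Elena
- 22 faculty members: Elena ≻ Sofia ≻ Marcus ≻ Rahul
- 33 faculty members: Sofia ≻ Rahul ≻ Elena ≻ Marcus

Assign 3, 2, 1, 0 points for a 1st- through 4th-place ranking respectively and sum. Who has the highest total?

Sofia

Sofia: 14·2 + 3·1 + 9·1 + 20·1 + 22·2 + 33·3 = 203
Rahul: 14·1 + 3·2 + 9·2 + 20·3 + 22·0 + 33·2 = 164
Marcus: 14·0 + 3·3 + 9·0 + 20·2 + 22·1 + 33·0 = 71
Elena: 14·3 + 3·0 + 9·3 + 20·0 + 22·3 + 33·1 = 168
Sofia has the highest Borda score (203).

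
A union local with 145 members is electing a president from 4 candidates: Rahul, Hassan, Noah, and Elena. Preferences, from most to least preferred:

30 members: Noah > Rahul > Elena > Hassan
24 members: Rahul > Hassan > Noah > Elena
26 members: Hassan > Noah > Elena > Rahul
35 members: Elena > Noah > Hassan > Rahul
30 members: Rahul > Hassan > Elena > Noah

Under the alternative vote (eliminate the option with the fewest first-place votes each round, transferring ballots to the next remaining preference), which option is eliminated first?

Round 1: Rahul 54, Hassan 26, Noah 30, Elena 35. Eliminate Hassan.

Hassan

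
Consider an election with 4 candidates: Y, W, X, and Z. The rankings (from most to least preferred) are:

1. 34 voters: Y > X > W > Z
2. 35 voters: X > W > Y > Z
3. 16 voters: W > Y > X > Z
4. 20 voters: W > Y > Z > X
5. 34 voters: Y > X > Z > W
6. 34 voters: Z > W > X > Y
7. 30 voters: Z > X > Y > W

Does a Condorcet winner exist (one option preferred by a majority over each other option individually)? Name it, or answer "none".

none

Checking pairwise contests:
W beats Y 105–98.
X beats W 133–70.
Y beats X 104–99.
Y beats Z 139–64.
Every option loses at least one head-to-head, so there is no Condorcet winner.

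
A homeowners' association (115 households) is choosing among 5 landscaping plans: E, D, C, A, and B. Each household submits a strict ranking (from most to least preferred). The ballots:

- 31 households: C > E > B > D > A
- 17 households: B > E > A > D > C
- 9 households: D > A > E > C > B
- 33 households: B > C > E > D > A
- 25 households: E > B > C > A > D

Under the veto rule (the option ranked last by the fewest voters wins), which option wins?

E

Last-place votes: E 0, D 25, C 17, A 64, B 9.
E is ranked last by the fewest voters, so E wins.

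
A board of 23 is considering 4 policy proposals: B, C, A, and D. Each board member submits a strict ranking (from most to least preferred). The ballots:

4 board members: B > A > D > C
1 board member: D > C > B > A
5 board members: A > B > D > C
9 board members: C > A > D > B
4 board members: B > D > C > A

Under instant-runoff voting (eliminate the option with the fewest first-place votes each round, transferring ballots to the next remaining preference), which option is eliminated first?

Round 1: B 8, C 9, A 5, D 1. Eliminate D.

D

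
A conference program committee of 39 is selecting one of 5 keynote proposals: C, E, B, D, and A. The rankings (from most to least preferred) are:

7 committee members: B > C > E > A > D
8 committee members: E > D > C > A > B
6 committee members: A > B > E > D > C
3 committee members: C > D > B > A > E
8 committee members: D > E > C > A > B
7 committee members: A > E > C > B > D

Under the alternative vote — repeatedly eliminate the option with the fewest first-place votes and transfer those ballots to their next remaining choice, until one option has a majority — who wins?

Round 1: C 3, E 8, B 7, D 8, A 13. Eliminate C.
Round 2: E 8, B 7, D 11, A 13. Eliminate B.
Round 3: E 15, D 11, A 13. Eliminate D.
Round 4: E 23, A 16. E has a majority.

E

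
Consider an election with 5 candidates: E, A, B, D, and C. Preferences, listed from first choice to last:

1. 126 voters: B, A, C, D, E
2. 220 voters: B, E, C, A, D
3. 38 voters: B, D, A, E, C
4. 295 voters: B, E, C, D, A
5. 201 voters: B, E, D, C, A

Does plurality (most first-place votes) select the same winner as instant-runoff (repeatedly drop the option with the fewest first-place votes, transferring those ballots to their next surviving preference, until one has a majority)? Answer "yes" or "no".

Plurality — first-place votes: E 0, A 0, B 880, D 0, C 0. Winner: B.
Instant-runoff — R1 E 0, A 0, B 880, D 0, C 0 (B winner). Winner: B.
The two methods agree.

yes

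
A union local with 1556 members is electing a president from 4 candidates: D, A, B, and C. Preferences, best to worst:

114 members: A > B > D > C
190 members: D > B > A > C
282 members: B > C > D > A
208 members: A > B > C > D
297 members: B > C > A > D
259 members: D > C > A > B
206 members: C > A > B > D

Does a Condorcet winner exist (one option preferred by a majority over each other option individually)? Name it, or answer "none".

Checking pairwise contests:
A beats D 825–731.
C beats A 1044–512.
A beats B 787–769.
B beats C 1091–465.
Every option loses at least one head-to-head, so there is no Condorcet winner.

none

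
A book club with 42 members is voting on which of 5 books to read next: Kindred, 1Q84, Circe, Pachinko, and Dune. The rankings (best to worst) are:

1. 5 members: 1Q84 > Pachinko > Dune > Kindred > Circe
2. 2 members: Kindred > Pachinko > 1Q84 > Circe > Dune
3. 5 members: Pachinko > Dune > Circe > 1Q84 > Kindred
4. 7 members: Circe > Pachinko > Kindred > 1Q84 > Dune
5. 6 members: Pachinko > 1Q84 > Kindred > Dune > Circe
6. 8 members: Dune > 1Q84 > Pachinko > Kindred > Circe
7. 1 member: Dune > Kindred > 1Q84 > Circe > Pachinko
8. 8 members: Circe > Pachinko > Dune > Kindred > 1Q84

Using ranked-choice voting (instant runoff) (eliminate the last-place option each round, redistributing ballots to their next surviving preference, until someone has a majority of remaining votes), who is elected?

Pachinko

Round 1: Kindred 2, 1Q84 5, Circe 15, Pachinko 11, Dune 9. Eliminate Kindred.
Round 2: 1Q84 5, Circe 15, Pachinko 13, Dune 9. Eliminate 1Q84.
Round 3: Circe 15, Pachinko 18, Dune 9. Eliminate Dune.
Round 4: Circe 16, Pachinko 26. Pachinko has a majority.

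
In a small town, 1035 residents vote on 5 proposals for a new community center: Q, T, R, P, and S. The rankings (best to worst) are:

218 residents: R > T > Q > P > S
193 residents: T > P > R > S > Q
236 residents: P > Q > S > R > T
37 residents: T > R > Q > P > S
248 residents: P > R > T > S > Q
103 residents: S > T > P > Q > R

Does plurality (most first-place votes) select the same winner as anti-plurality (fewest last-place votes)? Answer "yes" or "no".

Plurality — first-place votes: Q 0, T 230, R 218, P 484, S 103. Winner: P.
Anti-plurality — last-place votes: Q 441, T 236, R 103, P 0, S 255. Winner: P.
The two methods agree.

yes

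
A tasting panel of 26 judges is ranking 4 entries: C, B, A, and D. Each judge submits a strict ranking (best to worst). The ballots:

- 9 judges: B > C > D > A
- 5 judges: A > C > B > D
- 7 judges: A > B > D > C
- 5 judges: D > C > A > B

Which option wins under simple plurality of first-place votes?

First-place votes: C 0, B 9, A 12, D 5.
A has the most first-place votes.

A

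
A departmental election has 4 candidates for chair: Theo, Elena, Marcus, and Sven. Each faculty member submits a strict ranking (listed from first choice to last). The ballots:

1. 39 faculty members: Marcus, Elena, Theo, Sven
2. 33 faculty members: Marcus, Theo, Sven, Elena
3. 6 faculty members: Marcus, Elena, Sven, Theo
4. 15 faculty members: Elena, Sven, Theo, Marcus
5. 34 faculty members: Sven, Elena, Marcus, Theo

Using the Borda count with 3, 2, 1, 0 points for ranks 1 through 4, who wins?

Marcus

Theo: 39·1 + 33·2 + 6·0 + 15·1 + 34·0 = 120
Elena: 39·2 + 33·0 + 6·2 + 15·3 + 34·2 = 203
Marcus: 39·3 + 33·3 + 6·3 + 15·0 + 34·1 = 268
Sven: 39·0 + 33·1 + 6·1 + 15·2 + 34·3 = 171
Marcus has the highest Borda score (268).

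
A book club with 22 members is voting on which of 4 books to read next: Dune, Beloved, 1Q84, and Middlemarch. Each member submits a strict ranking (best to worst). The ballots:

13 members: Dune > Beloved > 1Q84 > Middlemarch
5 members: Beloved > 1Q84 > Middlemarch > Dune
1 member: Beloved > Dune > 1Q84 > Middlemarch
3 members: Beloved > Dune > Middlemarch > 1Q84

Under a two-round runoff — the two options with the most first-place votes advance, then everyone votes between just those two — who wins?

Dune

Round 1 first-place votes: Dune 13, Beloved 9, 1Q84 0, Middlemarch 0.
Dune and Beloved advance.
Runoff: Dune is preferred to Beloved by 13 voters; Beloved by 9.
Dune wins the runoff.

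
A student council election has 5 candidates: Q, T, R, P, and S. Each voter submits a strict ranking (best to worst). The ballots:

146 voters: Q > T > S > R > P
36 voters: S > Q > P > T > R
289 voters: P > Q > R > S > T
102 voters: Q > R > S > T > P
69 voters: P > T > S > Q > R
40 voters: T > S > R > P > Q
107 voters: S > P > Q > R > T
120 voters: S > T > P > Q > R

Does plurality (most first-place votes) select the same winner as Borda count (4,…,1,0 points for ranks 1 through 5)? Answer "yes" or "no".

Plurality — first-place votes: Q 248, T 40, R 0, P 358, S 263. Winner: P.
Borda — scores: Q 2370, T 1303, R 1217, P 2105, S 2095. Winner: Q.
The two methods disagree.

no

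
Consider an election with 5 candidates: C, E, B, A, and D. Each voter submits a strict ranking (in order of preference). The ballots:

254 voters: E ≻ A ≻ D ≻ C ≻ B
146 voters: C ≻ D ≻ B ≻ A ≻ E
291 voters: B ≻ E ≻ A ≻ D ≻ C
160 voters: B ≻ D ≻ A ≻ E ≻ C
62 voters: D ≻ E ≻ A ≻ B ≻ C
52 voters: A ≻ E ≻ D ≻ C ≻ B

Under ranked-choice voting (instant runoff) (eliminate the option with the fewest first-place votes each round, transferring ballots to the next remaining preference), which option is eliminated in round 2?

D

Round 1: C 146, E 254, B 451, A 52, D 62. Eliminate A.
Round 2: C 146, E 306, B 451, D 62. Eliminate D.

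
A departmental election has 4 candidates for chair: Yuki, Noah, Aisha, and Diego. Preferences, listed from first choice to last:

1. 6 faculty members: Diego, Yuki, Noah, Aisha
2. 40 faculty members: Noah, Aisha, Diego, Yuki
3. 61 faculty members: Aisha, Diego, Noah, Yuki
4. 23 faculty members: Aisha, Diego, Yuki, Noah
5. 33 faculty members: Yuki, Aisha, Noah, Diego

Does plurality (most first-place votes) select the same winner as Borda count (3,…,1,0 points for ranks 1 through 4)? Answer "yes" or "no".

Plurality — first-place votes: Yuki 33, Noah 40, Aisha 84, Diego 6. Winner: Aisha.
Borda — scores: Yuki 134, Noah 220, Aisha 398, Diego 226. Winner: Aisha.
The two methods agree.

yes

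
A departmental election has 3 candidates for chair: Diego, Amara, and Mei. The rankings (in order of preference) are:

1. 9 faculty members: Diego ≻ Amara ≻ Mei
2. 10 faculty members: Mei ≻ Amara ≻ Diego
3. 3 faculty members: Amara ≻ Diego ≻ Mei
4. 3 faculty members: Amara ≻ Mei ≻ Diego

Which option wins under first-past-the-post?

First-place votes: Diego 9, Amara 6, Mei 10.
Mei has the most first-place votes.

Mei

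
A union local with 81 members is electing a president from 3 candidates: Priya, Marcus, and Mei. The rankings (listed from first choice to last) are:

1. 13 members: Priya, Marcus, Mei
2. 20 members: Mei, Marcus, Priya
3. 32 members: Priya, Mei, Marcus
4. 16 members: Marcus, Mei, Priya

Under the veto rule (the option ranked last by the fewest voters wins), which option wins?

Mei

Last-place votes: Priya 36, Marcus 32, Mei 13.
Mei is ranked last by the fewest voters, so Mei wins.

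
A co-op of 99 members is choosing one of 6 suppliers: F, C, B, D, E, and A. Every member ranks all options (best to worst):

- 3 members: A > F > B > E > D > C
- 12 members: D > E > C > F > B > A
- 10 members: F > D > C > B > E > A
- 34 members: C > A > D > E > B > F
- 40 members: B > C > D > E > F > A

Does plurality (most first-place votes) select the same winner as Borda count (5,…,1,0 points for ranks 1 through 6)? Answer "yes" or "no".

Plurality — first-place votes: F 10, C 34, B 40, D 12, E 0, A 3. Winner: B.
Borda — scores: F 126, C 396, B 275, D 325, E 212, A 151. Winner: C.
The two methods disagree.

no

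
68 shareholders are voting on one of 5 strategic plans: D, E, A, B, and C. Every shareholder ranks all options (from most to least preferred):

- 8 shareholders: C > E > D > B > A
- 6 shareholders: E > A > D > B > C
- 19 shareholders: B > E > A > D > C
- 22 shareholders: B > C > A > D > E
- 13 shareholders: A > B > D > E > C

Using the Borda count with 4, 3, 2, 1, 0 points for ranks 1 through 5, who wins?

B

D: 8·2 + 6·2 + 19·1 + 22·1 + 13·2 = 95
E: 8·3 + 6·4 + 19·3 + 22·0 + 13·1 = 118
A: 8·0 + 6·3 + 19·2 + 22·2 + 13·4 = 152
B: 8·1 + 6·1 + 19·4 + 22·4 + 13·3 = 217
C: 8·4 + 6·0 + 19·0 + 22·3 + 13·0 = 98
B has the highest Borda score (217).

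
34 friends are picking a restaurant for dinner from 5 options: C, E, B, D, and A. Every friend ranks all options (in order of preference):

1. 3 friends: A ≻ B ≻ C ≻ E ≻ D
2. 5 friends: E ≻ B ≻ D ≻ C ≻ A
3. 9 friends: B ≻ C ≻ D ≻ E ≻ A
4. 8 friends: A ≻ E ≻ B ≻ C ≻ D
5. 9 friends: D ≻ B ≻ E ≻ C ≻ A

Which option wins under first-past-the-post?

First-place votes: C 0, E 5, B 9, D 9, A 11.
A has the most first-place votes.

A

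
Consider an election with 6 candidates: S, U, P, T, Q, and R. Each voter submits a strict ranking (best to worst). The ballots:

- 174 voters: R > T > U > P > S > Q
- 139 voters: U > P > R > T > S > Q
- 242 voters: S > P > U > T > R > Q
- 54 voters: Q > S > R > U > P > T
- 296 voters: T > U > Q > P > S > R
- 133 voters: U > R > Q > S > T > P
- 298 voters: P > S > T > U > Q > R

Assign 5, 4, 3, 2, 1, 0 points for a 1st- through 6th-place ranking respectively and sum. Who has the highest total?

S: 174·1 + 139·1 + 242·5 + 54·4 + 296·1 + 133·2 + 298·4 = 3493
U: 174·3 + 139·5 + 242·3 + 54·2 + 296·4 + 133·5 + 298·2 = 4496
P: 174·2 + 139·4 + 242·4 + 54·1 + 296·2 + 133·0 + 298·5 = 4008
T: 174·4 + 139·2 + 242·2 + 54·0 + 296·5 + 133·1 + 298·3 = 3965
Q: 174·0 + 139·0 + 242·0 + 54·5 + 296·3 + 133·3 + 298·1 = 1855
R: 174·5 + 139·3 + 242·1 + 54·3 + 296·0 + 133·4 + 298·0 = 2223
U has the highest Borda score (4496).

U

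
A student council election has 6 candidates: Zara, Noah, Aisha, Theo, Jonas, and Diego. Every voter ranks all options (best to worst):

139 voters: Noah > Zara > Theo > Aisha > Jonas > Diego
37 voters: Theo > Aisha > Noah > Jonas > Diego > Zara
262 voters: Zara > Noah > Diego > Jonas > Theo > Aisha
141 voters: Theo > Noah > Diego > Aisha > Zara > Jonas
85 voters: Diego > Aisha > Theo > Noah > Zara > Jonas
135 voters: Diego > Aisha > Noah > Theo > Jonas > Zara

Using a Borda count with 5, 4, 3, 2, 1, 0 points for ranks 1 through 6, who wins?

Noah

Zara: 139·4 + 37·0 + 262·5 + 141·1 + 85·1 + 135·0 = 2092
Noah: 139·5 + 37·3 + 262·4 + 141·4 + 85·2 + 135·3 = 2993
Aisha: 139·2 + 37·4 + 262·0 + 141·2 + 85·4 + 135·4 = 1588
Theo: 139·3 + 37·5 + 262·1 + 141·5 + 85·3 + 135·2 = 2094
Jonas: 139·1 + 37·2 + 262·2 + 141·0 + 85·0 + 135·1 = 872
Diego: 139·0 + 37·1 + 262·3 + 141·3 + 85·5 + 135·5 = 2346
Noah has the highest Borda score (2993).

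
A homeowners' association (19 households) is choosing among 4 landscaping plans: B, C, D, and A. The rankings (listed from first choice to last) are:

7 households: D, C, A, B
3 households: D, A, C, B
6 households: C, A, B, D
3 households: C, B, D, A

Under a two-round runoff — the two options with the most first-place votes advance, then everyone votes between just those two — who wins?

Round 1 first-place votes: B 0, C 9, D 10, A 0.
D and C advance.
Runoff: D is preferred to C by 10 voters; C by 9.
D wins the runoff.

D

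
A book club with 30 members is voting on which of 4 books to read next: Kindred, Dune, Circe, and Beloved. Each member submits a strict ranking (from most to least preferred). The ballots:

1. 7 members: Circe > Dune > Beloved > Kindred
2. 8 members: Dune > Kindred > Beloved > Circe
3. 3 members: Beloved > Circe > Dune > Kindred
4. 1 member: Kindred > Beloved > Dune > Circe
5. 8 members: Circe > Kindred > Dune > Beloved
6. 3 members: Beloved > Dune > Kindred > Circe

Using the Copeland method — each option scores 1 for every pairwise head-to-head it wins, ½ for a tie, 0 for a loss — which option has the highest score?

Kindred: beats Beloved; loses to Dune and Circe → score 1.
Dune: beats Kindred and Beloved; loses to Circe → score 2.
Circe: beats Kindred and Dune; ties Beloved → score 2.5.
Beloved: ties Circe; loses to Kindred and Dune → score 0.5.
Circe has the best pairwise record.

Circe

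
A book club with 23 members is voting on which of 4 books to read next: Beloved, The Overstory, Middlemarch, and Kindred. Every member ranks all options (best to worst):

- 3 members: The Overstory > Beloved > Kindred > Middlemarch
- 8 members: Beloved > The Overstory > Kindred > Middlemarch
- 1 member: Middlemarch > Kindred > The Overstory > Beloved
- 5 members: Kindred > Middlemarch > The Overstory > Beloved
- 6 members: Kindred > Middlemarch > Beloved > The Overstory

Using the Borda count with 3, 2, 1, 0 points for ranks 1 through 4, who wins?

Kindred

Beloved: 3·2 + 8·3 + 1·0 + 5·0 + 6·1 = 36
The Overstory: 3·3 + 8·2 + 1·1 + 5·1 + 6·0 = 31
Middlemarch: 3·0 + 8·0 + 1·3 + 5·2 + 6·2 = 25
Kindred: 3·1 + 8·1 + 1·2 + 5·3 + 6·3 = 46
Kindred has the highest Borda score (46).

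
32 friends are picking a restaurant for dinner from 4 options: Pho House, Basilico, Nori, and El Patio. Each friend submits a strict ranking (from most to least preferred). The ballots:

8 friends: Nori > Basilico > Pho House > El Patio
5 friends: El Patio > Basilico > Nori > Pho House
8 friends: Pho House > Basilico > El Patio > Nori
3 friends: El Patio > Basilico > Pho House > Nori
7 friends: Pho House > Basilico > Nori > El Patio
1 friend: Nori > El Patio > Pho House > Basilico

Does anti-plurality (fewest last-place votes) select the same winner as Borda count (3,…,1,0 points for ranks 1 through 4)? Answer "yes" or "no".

Anti-plurality — last-place votes: Pho House 5, Basilico 1, Nori 11, El Patio 15. Winner: Basilico.
Borda — scores: Pho House 57, Basilico 62, Nori 39, El Patio 34. Winner: Basilico.
The two methods agree.

yes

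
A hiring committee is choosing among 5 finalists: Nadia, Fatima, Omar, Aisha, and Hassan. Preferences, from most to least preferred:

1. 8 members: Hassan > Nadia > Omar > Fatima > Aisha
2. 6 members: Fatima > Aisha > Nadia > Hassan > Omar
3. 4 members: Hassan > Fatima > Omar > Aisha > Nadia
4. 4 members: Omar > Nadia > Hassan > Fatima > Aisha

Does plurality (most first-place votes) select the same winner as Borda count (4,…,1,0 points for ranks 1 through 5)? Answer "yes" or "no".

Plurality — first-place votes: Nadia 0, Fatima 6, Omar 4, Aisha 0, Hassan 12. Winner: Hassan.
Borda — scores: Nadia 48, Fatima 48, Omar 40, Aisha 22, Hassan 62. Winner: Hassan.
The two methods agree.

yes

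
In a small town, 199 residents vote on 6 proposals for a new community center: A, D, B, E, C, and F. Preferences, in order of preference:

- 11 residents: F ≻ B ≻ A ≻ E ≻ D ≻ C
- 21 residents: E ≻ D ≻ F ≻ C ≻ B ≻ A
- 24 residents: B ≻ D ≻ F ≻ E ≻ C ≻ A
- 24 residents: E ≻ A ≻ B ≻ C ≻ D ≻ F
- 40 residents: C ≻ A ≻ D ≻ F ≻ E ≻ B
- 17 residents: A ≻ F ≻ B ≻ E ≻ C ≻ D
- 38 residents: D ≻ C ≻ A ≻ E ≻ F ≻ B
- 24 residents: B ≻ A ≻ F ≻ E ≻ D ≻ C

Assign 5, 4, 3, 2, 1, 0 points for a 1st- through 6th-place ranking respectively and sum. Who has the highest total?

A

A: 11·3 + 21·0 + 24·0 + 24·4 + 40·4 + 17·5 + 38·3 + 24·4 = 584
D: 11·1 + 21·4 + 24·4 + 24·1 + 40·3 + 17·0 + 38·5 + 24·1 = 549
B: 11·4 + 21·1 + 24·5 + 24·3 + 40·0 + 17·3 + 38·0 + 24·5 = 428
E: 11·2 + 21·5 + 24·2 + 24·5 + 40·1 + 17·2 + 38·2 + 24·2 = 493
C: 11·0 + 21·2 + 24·1 + 24·2 + 40·5 + 17·1 + 38·4 + 24·0 = 483
F: 11·5 + 21·3 + 24·3 + 24·0 + 40·2 + 17·4 + 38·1 + 24·3 = 448
A has the highest Borda score (584).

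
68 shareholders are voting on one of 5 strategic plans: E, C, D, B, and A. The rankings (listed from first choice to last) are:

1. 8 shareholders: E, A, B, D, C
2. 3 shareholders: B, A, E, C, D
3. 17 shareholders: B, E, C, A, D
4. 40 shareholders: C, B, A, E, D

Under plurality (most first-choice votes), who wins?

First-place votes: E 8, C 40, D 0, B 20, A 0.
C has the most first-place votes.

C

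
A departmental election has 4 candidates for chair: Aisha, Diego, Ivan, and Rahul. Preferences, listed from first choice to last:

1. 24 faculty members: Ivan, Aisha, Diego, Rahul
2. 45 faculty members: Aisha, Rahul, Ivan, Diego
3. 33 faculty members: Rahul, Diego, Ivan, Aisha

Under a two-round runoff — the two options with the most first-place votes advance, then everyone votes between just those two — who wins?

Round 1 first-place votes: Aisha 45, Diego 0, Ivan 24, Rahul 33.
Aisha and Rahul advance.
Runoff: Aisha is preferred to Rahul by 69 voters; Rahul by 33.
Aisha wins the runoff.

Aisha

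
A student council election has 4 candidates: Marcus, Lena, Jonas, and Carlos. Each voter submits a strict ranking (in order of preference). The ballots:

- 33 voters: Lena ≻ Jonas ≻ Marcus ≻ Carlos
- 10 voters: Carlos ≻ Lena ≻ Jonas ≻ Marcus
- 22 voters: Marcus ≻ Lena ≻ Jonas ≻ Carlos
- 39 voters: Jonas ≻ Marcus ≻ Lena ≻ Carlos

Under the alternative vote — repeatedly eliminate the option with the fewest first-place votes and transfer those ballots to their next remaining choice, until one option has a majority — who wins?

Round 1: Marcus 22, Lena 33, Jonas 39, Carlos 10. Eliminate Carlos.
Round 2: Marcus 22, Lena 43, Jonas 39. Eliminate Marcus.
Round 3: Lena 65, Jonas 39. Lena has a majority.

Lena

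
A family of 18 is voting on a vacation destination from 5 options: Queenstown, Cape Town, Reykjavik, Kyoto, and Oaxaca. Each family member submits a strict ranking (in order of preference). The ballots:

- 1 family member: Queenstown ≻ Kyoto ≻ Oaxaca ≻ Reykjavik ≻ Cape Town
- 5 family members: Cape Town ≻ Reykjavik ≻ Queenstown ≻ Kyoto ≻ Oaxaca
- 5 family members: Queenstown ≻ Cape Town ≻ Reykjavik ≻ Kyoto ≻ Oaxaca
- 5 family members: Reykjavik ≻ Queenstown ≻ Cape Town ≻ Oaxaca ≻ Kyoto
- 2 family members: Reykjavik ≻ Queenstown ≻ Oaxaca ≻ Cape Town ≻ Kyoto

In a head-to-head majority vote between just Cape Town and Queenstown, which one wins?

Queenstown

Voters preferring Cape Town to Queenstown: 5; preferring Queenstown to Cape Town: 13.
Queenstown wins the head-to-head.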